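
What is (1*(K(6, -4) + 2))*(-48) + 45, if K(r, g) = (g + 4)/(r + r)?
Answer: -51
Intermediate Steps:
K(r, g) = (4 + g)/(2*r) (K(r, g) = (4 + g)/((2*r)) = (4 + g)*(1/(2*r)) = (4 + g)/(2*r))
(1*(K(6, -4) + 2))*(-48) + 45 = (1*((½)*(4 - 4)/6 + 2))*(-48) + 45 = (1*((½)*(⅙)*0 + 2))*(-48) + 45 = (1*(0 + 2))*(-48) + 45 = (1*2)*(-48) + 45 = 2*(-48) + 45 = -96 + 45 = -51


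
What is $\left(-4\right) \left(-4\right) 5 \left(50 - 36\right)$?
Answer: $1120$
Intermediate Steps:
$\left(-4\right) \left(-4\right) 5 \left(50 - 36\right) = 16 \cdot 5 \cdot 14 = 80 \cdot 14 = 1120$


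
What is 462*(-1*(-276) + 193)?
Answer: 216678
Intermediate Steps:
462*(-1*(-276) + 193) = 462*(276 + 193) = 462*469 = 216678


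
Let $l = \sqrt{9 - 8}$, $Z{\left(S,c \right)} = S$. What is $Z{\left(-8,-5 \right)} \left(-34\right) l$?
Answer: $272$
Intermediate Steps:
$l = 1$ ($l = \sqrt{1} = 1$)
$Z{\left(-8,-5 \right)} \left(-34\right) l = \left(-8\right) \left(-34\right) 1 = 272 \cdot 1 = 272$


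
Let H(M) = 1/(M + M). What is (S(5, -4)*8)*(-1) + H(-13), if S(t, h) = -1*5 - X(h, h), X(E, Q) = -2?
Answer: 623/26 ≈ 23.962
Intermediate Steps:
S(t, h) = -3 (S(t, h) = -1*5 - 1*(-2) = -5 + 2 = -3)
H(M) = 1/(2*M)
(S(5, -4)*8)*(-1) + H(-13) = -3*8*(-1) + (½)/(-13) = -24*(-1) + (½)*(-1/13) = 24 - 1/26 = 623/26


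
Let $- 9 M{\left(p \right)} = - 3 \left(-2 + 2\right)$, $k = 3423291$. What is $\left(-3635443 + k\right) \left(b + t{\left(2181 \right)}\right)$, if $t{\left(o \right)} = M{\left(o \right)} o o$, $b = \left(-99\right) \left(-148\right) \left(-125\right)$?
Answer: $388556388000$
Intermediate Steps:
$M{\left(p \right)} = 0$ ($M{\left(p \right)} = - \frac{\left(-3\right) \left(-2 + 2\right)}{9} = - \frac{\left(-3\right) 0}{9} = \left(- \frac{1}{9}\right) 0 = 0$)
$b = -1831500$ ($b = 14652 \left(-125\right) = -1831500$)
$t{\left(o \right)} = 0$ ($t{\left(o \right)} = 0 o o = 0 o = 0$)
$\left(-3635443 + k\right) \left(b + t{\left(2181 \right)}\right) = \left(-3635443 + 3423291\right) \left(-1831500 + 0\right) = \left(-212152\right) \left(-1831500\right) = 388556388000$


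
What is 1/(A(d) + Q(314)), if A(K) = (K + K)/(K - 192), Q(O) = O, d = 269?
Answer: 77/24716 ≈ 0.0031154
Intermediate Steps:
A(K) = 2*K/(-192 + K) (A(K) = (2*K)/(-192 + K) = 2*K/(-192 + K))
1/(A(d) + Q(314)) = 1/(2*269/(-192 + 269) + 314) = 1/(2*269/77 + 314) = 1/(2*269*(1/77) + 314) = 1/(538/77 + 314) = 1/(24716/77) = 77/24716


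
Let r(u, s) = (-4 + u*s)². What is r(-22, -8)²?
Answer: 875213056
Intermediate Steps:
r(u, s) = (-4 + s*u)²
r(-22, -8)² = ((-4 - 8*(-22))²)² = ((-4 + 176)²)² = (172²)² = 29584² = 875213056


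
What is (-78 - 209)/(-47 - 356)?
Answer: 287/403 ≈ 0.71216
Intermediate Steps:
(-78 - 209)/(-47 - 356) = -287/(-403) = -287*(-1/403) = 287/403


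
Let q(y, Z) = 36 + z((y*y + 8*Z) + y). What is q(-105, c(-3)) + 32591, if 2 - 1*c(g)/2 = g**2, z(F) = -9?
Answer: 32618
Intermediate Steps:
c(g) = 4 - 2*g**2
q(y, Z) = 27 (q(y, Z) = 36 - 9 = 27)
q(-105, c(-3)) + 32591 = 27 + 32591 = 32618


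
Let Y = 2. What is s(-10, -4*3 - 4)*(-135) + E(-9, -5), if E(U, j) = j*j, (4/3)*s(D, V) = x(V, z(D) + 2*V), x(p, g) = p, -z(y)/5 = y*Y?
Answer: 1645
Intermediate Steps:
z(y) = -10*y (z(y) = -5*y*2 = -10*y)
s(D, V) = 3*V/4
E(U, j) = j²
s(-10, -4*3 - 4)*(-135) + E(-9, -5) = (3*(-4*3 - 4)/4)*(-135) + (-5)² = (3*(-12 - 4)/4)*(-135) + 25 = ((¾)*(-16))*(-135) + 25 = -12*(-135) + 25 = 1620 + 25 = 1645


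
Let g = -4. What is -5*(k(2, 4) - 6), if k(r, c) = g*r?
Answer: 70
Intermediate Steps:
k(r, c) = -4*r
-5*(k(2, 4) - 6) = -5*(-4*2 - 6) = -5*(-8 - 6) = -5*(-14) = 70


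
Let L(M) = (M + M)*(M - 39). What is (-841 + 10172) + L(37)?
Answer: 9183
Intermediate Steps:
L(M) = 2*M*(-39 + M) (L(M) = (2*M)*(-39 + M) = 2*M*(-39 + M))
(-841 + 10172) + L(37) = (-841 + 10172) + 2*37*(-39 + 37) = 9331 + 2*37*(-2) = 9331 - 148 = 9183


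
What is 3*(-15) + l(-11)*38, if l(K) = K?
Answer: -463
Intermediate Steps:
3*(-15) + l(-11)*38 = 3*(-15) - 11*38 = -45 - 418 = -463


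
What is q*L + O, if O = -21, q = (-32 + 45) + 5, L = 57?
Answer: 1005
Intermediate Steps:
q = 18 (q = 13 + 5 = 18)
q*L + O = 18*57 - 21 = 1026 - 21 = 1005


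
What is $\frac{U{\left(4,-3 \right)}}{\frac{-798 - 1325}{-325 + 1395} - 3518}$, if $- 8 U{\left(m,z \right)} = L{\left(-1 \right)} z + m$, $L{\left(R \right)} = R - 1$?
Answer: $\frac{2675}{7532766} \approx 0.00035512$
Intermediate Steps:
$L{\left(R \right)} = -1 + R$ ($L{\left(R \right)} = R - 1 = -1 + R$)
$U{\left(m,z \right)} = - \frac{m}{8} + \frac{z}{4}$ ($U{\left(m,z \right)} = - \frac{\left(-1 - 1\right) z + m}{8} = - \frac{- 2 z + m}{8} = - \frac{m - 2 z}{8} = - \frac{m}{8} + \frac{z}{4}$)
$\frac{U{\left(4,-3 \right)}}{\frac{-798 - 1325}{-325 + 1395} - 3518} = \frac{\left(- \frac{1}{8}\right) 4 + \frac{1}{4} \left(-3\right)}{\frac{-798 - 1325}{-325 + 1395} - 3518} = \frac{- \frac{1}{2} - \frac{3}{4}}{- \frac{2123}{1070} - 3518} = - \frac{5}{4 \left(\left(-2123\right) \frac{1}{1070} - 3518\right)} = - \frac{5}{4 \left(- \frac{2123}{1070} - 3518\right)} = - \frac{5}{4 \left(- \frac{3766383}{1070}\right)} = \left(- \frac{5}{4}\right) \left(- \frac{1070}{3766383}\right) = \frac{2675}{7532766}$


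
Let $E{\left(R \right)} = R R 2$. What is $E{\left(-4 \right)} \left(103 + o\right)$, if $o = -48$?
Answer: $1760$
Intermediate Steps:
$E{\left(R \right)} = 2 R^{2}$ ($E{\left(R \right)} = R^{2} \cdot 2 = 2 R^{2}$)
$E{\left(-4 \right)} \left(103 + o\right) = 2 \left(-4\right)^{2} \left(103 - 48\right) = 2 \cdot 16 \cdot 55 = 32 \cdot 55 = 1760$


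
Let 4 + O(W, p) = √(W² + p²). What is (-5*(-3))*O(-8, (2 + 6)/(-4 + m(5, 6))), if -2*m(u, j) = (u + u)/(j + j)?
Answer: -60 + 120*√2953/53 ≈ 63.037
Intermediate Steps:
m(u, j) = -u/(2*j) (m(u, j) = -(u + u)/(2*(j + j)) = -2*u/(2*(2*j)) = -2*u*1/(2*j)/2 = -u/(2*j))
O(W, p) = -4 + √(W² + p²)
(-5*(-3))*O(-8, (2 + 6)/(-4 + m(5, 6))) = (-5*(-3))*(-4 + √((-8)² + ((2 + 6)/(-4 - ½*5/6))²)) = 15*(-4 + √(64 + (8/(-4 - ½*5*⅙))²)) = 15*(-4 + √(64 + (8/(-4 - 5/12))²)) = 15*(-4 + √(64 + (8/(-53/12))²)) = 15*(-4 + √(64 + (8*(-12/53))²)) = 15*(-4 + √(64 + (-96/53)²)) = 15*(-4 + √(64 + 9216/2809)) = 15*(-4 + √(188992/2809)) = 15*(-4 + 8*√2953/53) = -60 + 120*√2953/53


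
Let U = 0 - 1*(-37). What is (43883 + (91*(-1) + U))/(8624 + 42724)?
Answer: 43829/51348 ≈ 0.85357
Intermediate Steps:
U = 37 (U = 0 + 37 = 37)
(43883 + (91*(-1) + U))/(8624 + 42724) = (43883 + (91*(-1) + 37))/(8624 + 42724) = (43883 + (-91 + 37))/51348 = (43883 - 54)*(1/51348) = 43829*(1/51348) = 43829/51348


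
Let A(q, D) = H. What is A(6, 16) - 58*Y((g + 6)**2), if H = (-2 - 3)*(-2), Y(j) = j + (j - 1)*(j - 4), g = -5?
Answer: -48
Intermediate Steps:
Y(j) = j + (-1 + j)*(-4 + j)
H = 10 (H = -5*(-2) = 10)
A(q, D) = 10
A(6, 16) - 58*Y((g + 6)**2) = 10 - 58*(4 + ((-5 + 6)**2)**2 - 4*(-5 + 6)**2) = 10 - 58*(4 + (1**2)**2 - 4*1**2) = 10 - 58*(4 + 1**2 - 4*1) = 10 - 58*(4 + 1 - 4) = 10 - 58 = -48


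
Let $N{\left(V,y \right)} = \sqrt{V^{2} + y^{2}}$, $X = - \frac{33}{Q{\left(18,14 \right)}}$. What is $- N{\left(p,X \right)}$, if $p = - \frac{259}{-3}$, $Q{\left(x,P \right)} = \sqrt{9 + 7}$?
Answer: $- \frac{\sqrt{1083097}}{12} \approx -86.727$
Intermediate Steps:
$Q{\left(x,P \right)} = 4$ ($Q{\left(x,P \right)} = \sqrt{16} = 4$)
$p = \frac{259}{3}$ ($p = \left(-259\right) \left(- \frac{1}{3}\right) = \frac{259}{3} \approx 86.333$)
$X = - \frac{33}{4} \approx -8.25$
$- N{\left(p,X \right)} = - \sqrt{\left(\frac{259}{3}\right)^{2} + \left(- \frac{33}{4}\right)^{2}} = - \sqrt{\frac{67081}{9} + \frac{1089}{16}} = - \sqrt{\frac{1083097}{144}} = - \frac{\sqrt{1083097}}{12}$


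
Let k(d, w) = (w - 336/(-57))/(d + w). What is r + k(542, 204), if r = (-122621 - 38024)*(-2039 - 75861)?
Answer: 88688457860494/7087 ≈ 1.2514e+10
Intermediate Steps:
k(d, w) = (112/19 + w)/(d + w) (k(d, w) = (w - 336*(-1/57))/(d + w) = (w + 112/19)/(d + w) = (112/19 + w)/(d + w))
r = 12514245500 (r = -160645*(-77900) = 12514245500)
r + k(542, 204) = 12514245500 + (112/19 + 204)/(542 + 204) = 12514245500 + (3988/19)/746 = 12514245500 + (1/746)*(3988/19) = 12514245500 + 1994/7087 = 88688457860494/7087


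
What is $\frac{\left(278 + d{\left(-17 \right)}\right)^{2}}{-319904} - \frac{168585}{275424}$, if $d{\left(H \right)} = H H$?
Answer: $- \frac{371033339}{229451144} \approx -1.617$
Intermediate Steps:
$d{\left(H \right)} = H^{2}$
$\frac{\left(278 + d{\left(-17 \right)}\right)^{2}}{-319904} - \frac{168585}{275424} = \frac{\left(278 + \left(-17\right)^{2}\right)^{2}}{-319904} - \frac{168585}{275424} = \left(278 + 289\right)^{2} \left(- \frac{1}{319904}\right) - \frac{56195}{91808} = 567^{2} \left(- \frac{1}{319904}\right) - \frac{56195}{91808} = 321489 \left(- \frac{1}{319904}\right) - \frac{56195}{91808} = - \frac{321489}{319904} - \frac{56195}{91808} = - \frac{371033339}{229451144}$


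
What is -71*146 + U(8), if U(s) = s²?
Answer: -10302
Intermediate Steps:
-71*146 + U(8) = -71*146 + 8² = -10366 + 64 = -10302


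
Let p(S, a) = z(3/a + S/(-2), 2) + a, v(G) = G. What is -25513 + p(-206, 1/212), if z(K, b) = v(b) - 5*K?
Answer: -6191671/212 ≈ -29206.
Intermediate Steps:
z(K, b) = b - 5*K
p(S, a) = 2 + a - 15/a + 5*S/2 (p(S, a) = (2 - 5*(3/a + S/(-2))) + a = (2 - 5*(3/a + S*(-½))) + a = (2 - 5*(3/a - S/2)) + a = (2 + (-15/a + 5*S/2)) + a = (2 - 15/a + 5*S/2) + a = 2 + a - 15/a + 5*S/2)
-25513 + p(-206, 1/212) = -25513 + (2 + 1/212 - 15/(1/212) + (5/2)*(-206)) = -25513 + (2 + 1*(1/212) - 15/(1*(1/212)) - 515) = -25513 + (2 + 1/212 - 15/1/212 - 515) = -25513 + (2 + 1/212 - 15*212 - 515) = -25513 + (2 + 1/212 - 3180 - 515) = -25513 - 782915/212 = -6191671/212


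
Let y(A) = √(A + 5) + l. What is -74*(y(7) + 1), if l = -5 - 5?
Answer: 666 - 148*√3 ≈ 409.66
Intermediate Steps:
l = -10
y(A) = -10 + √(5 + A) (y(A) = √(A + 5) - 10 = √(5 + A) - 10 = -10 + √(5 + A))
-74*(y(7) + 1) = -74*((-10 + √(5 + 7)) + 1) = -74*((-10 + √12) + 1) = -74*((-10 + 2*√3) + 1) = -74*(-9 + 2*√3) = 666 - 148*√3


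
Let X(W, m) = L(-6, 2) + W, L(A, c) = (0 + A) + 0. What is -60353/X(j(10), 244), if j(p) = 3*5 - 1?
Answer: -60353/8 ≈ -7544.1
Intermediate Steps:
L(A, c) = A (L(A, c) = A + 0 = A)
j(p) = 14 (j(p) = 15 - 1 = 14)
X(W, m) = -6 + W
-60353/X(j(10), 244) = -60353/(-6 + 14) = -60353/8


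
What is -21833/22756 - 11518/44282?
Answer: -614456257/503840596 ≈ -1.2195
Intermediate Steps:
-21833/22756 - 11518/44282 = -21833*1/22756 - 11518*1/44282 = -21833/22756 - 5759/22141 = -614456257/503840596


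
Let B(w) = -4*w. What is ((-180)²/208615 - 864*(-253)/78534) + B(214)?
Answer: -155289099992/182037449 ≈ -853.06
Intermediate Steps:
((-180)²/208615 - 864*(-253)/78534) + B(214) = ((-180)²/208615 - 864*(-253)/78534) - 4*214 = (32400*(1/208615) + 218592*(1/78534)) - 856 = (6480/41723 + 12144/4363) - 856 = 534956352/182037449 - 856 = -155289099992/182037449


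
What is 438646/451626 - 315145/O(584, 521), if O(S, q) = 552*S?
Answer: -51235669/8088320576 ≈ -0.0063345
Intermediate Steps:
438646/451626 - 315145/O(584, 521) = 438646/451626 - 315145/(552*584) = 438646*(1/451626) - 315145/322368 = 219323/225813 - 315145*1/322368 = 219323/225813 - 315145/322368 = -51235669/8088320576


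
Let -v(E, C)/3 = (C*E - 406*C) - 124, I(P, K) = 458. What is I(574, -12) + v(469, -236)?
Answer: 45434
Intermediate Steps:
v(E, C) = 372 + 1218*C - 3*C*E (v(E, C) = -3*((C*E - 406*C) - 124) = -3*((-406*C + C*E) - 124) = -3*(-124 - 406*C + C*E) = 372 + 1218*C - 3*C*E)
I(574, -12) + v(469, -236) = 458 + (372 + 1218*(-236) - 3*(-236)*469) = 458 + (372 - 287448 + 332052) = 458 + 44976 = 45434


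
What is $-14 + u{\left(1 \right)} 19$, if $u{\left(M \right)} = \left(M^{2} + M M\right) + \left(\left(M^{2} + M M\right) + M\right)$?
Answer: $81$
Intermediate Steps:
$u{\left(M \right)} = M + 4 M^{2}$ ($u{\left(M \right)} = \left(M^{2} + M^{2}\right) + \left(\left(M^{2} + M^{2}\right) + M\right) = 2 M^{2} + \left(2 M^{2} + M\right) = 2 M^{2} + \left(M + 2 M^{2}\right) = M + 4 M^{2}$)
$-14 + u{\left(1 \right)} 19 = -14 + 1 \left(1 + 4 \cdot 1\right) 19 = -14 + 1 \left(1 + 4\right) 19 = -14 + 1 \cdot 5 \cdot 19 = -14 + 5 \cdot 19 = -14 + 95 = 81$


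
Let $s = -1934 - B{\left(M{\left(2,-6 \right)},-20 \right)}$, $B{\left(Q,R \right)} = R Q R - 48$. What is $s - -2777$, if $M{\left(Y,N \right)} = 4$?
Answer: $-709$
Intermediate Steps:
$B{\left(Q,R \right)} = -48 + Q R^{2}$ ($B{\left(Q,R \right)} = Q R R - 48 = Q R^{2} - 48 = -48 + Q R^{2}$)
$s = -3486$ ($s = -1934 - \left(-48 + 4 \left(-20\right)^{2}\right) = -1934 - \left(-48 + 4 \cdot 400\right) = -1934 - \left(-48 + 1600\right) = -1934 - 1552 = -3486$)
$s - -2777 = -3486 - -2777 = -3486 + 2777 = -709$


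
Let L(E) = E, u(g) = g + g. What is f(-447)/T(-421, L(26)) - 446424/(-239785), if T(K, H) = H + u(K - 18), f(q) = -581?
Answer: 519668333/204296820 ≈ 2.5437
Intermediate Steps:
u(g) = 2*g
T(K, H) = -36 + H + 2*K (T(K, H) = H + 2*(K - 18) = H + 2*(-18 + K) = H + (-36 + 2*K) = -36 + H + 2*K)
f(-447)/T(-421, L(26)) - 446424/(-239785) = -581/(-36 + 26 + 2*(-421)) - 446424/(-239785) = -581/(-36 + 26 - 842) - 446424*(-1/239785) = -581/(-852) + 446424/239785 = -581*(-1/852) + 446424/239785 = 581/852 + 446424/239785 = 519668333/204296820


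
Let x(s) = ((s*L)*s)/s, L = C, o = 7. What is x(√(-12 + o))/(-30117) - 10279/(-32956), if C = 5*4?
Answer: 10279/32956 - 20*I*√5/30117 ≈ 0.3119 - 0.0014849*I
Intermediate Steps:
C = 20
L = 20
x(s) = 20*s (x(s) = ((s*20)*s)/s = ((20*s)*s)/s = (20*s²)/s = 20*s)
x(√(-12 + o))/(-30117) - 10279/(-32956) = (20*√(-12 + 7))/(-30117) - 10279/(-32956) = (20*√(-5))*(-1/30117) - 10279*(-1/32956) = (20*(I*√5))*(-1/30117) + 10279/32956 = (20*I*√5)*(-1/30117) + 10279/32956 = -20*I*√5/30117 + 10279/32956 = 10279/32956 - 20*I*√5/30117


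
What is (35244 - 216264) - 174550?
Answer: -355570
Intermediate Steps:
(35244 - 216264) - 174550 = -181020 - 174550 = -355570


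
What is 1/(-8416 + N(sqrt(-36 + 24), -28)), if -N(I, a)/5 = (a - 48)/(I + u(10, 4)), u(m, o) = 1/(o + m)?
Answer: (I - 28*sqrt(3))/(8*(-387*I + 29456*sqrt(3))) ≈ -0.00011883 + 1.5487e-6*I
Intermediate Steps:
u(m, o) = 1/(m + o)
N(I, a) = -5*(-48 + a)/(1/14 + I) (N(I, a) = -5*(a - 48)/(I + 1/(10 + 4)) = -5*(-48 + a)/(I + 1/14) = -5*(-48 + a)/(1/14 + I))
1/(-8416 + N(sqrt(-36 + 24), -28)) = 1/(-8416 + 70*(48 - 1*(-28))/(1 + 14*sqrt(-36 + 24))) = 1/(-8416 + 70*(48 + 28)/(1 + 14*sqrt(-12))) = 1/(-8416 + 70*76/(1 + 14*(2*I*sqrt(3)))) = 1/(-8416 + 70*76/(1 + 28*I*sqrt(3))) = 1/(-8416 + 5320/(1 + 28*I*sqrt(3)))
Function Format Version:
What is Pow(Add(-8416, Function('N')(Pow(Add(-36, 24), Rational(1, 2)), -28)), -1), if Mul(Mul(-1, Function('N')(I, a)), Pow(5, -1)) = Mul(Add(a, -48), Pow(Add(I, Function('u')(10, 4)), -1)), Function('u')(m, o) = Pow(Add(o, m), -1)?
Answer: Mul(Rational(1, 8), Pow(Add(Mul(-387, I), Mul(29456, Pow(3, Rational(1, 2)))), -1), Add(I, Mul(-28, Pow(3, Rational(1, 2))))) ≈ Add(-0.00011883, Mul(1.5487e-6, I))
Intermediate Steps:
Function('u')(m, o) = Pow(Add(m, o), -1)
Function('N')(I, a) = Mul(-5, Pow(Add(Rational(1, 14), I), -1), Add(-48, a)) (Function('N')(I, a) = Mul(-5, Mul(Add(a, -48), Pow(Add(I, Pow(Add(10, 4), -1)), -1))) = Mul(-5, Mul(Add(-48, a), Pow(Add(I, Pow(14, -1)), -1))) = Mul(-5, Mul(Add(-48, a), Pow(Add(I, Rational(1, 14)), -1))) = Mul(-5, Mul(Add(-48, a), Pow(Add(Rational(1, 14), I), -1))) = Mul(-5, Mul(Pow(Add(Rational(1, 14), I), -1), Add(-48, a))) = Mul(-5, Pow(Add(Rational(1, 14), I), -1), Add(-48, a)))
Pow(Add(-8416, Function('N')(Pow(Add(-36, 24), Rational(1, 2)), -28)), -1) = Pow(Add(-8416, Mul(70, Pow(Add(1, Mul(14, Pow(Add(-36, 24), Rational(1, 2)))), -1), Add(48, Mul(-1, -28)))), -1) = Pow(Add(-8416, Mul(70, Pow(Add(1, Mul(14, Pow(-12, Rational(1, 2)))), -1), Add(48, 28))), -1) = Pow(Add(-8416, Mul(70, Pow(Add(1, Mul(14, Mul(2, I, Pow(3, Rational(1, 2))))), -1), 76)), -1) = Pow(Add(-8416, Mul(70, Pow(Add(1, Mul(28, I, Pow(3, Rational(1, 2)))), -1), 76)), -1) = Pow(Add(-8416, Mul(5320, Pow(Add(1, Mul(28, I, Pow(3, Rational(1, 2)))), -1))), -1)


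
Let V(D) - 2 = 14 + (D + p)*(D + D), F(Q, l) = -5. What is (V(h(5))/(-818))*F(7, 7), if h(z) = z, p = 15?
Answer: 540/409 ≈ 1.3203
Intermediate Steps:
V(D) = 16 + 2*D*(15 + D) (V(D) = 2 + (14 + (D + 15)*(D + D)) = 2 + (14 + (15 + D)*(2*D)) = 2 + (14 + 2*D*(15 + D)) = 16 + 2*D*(15 + D))
(V(h(5))/(-818))*F(7, 7) = ((16 + 2*5² + 30*5)/(-818))*(-5) = ((16 + 2*25 + 150)*(-1/818))*(-5) = ((16 + 50 + 150)*(-1/818))*(-5) = (216*(-1/818))*(-5) = -108/409*(-5) = 540/409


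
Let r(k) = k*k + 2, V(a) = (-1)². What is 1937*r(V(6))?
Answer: 5811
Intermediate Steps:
V(a) = 1
r(k) = 2 + k² (r(k) = k² + 2 = 2 + k²)
1937*r(V(6)) = 1937*(2 + 1²) = 1937*(2 + 1) = 1937*3 = 5811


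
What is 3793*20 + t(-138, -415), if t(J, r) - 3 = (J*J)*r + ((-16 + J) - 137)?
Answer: -7827688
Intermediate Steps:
t(J, r) = -150 + J + r*J**2 (t(J, r) = 3 + ((J*J)*r + ((-16 + J) - 137)) = 3 + (J**2*r + (-153 + J)) = 3 + (r*J**2 + (-153 + J)) = 3 + (-153 + J + r*J**2) = -150 + J + r*J**2)
3793*20 + t(-138, -415) = 3793*20 + (-150 - 138 - 415*(-138)**2) = 75860 + (-150 - 138 - 415*19044) = 75860 + (-150 - 138 - 7903260) = 75860 - 7903548 = -7827688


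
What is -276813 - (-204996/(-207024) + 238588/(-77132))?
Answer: -92086768564353/332670316 ≈ -2.7681e+5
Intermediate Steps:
-276813 - (-204996/(-207024) + 238588/(-77132)) = -276813 - (-204996*(-1/207024) + 238588*(-1/77132)) = -276813 - (17083/17252 - 59647/19283) = -276813 - 1*(-699618555/332670316) = -276813 + 699618555/332670316 = -92086768564353/332670316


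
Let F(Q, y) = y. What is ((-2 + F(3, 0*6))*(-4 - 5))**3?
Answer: 5832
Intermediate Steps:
((-2 + F(3, 0*6))*(-4 - 5))**3 = ((-2 + 0*6)*(-4 - 5))**3 = ((-2 + 0)*(-9))**3 = (-2*(-9))**3 = 18**3 = 5832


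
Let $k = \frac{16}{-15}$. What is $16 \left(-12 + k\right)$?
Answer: $- \frac{3136}{15} \approx -209.07$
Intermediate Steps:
$k = - \frac{16}{15}$ ($k = 16 \left(- \frac{1}{15}\right) = - \frac{16}{15} \approx -1.0667$)
$16 \left(-12 + k\right) = 16 \left(-12 - \frac{16}{15}\right) = 16 \left(- \frac{196}{15}\right) = - \frac{3136}{15}$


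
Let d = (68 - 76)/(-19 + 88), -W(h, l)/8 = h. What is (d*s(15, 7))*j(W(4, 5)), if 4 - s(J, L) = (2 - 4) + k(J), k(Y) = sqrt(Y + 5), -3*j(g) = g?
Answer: -512/69 + 512*sqrt(5)/207 ≈ -1.8895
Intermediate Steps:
W(h, l) = -8*h
j(g) = -g/3
k(Y) = sqrt(5 + Y)
s(J, L) = 6 - sqrt(5 + J) (s(J, L) = 4 - ((2 - 4) + sqrt(5 + J)) = 4 - (-2 + sqrt(5 + J)) = 4 + (2 - sqrt(5 + J)) = 6 - sqrt(5 + J))
d = -8/69 ≈ -0.11594
(d*s(15, 7))*j(W(4, 5)) = (-8*(6 - sqrt(5 + 15))/69)*(-(-8)*4/3) = (-8*(6 - sqrt(20))/69)*(-1/3*(-32)) = -8*(6 - 2*sqrt(5))/69*(32/3) = (-16/23 + 16*sqrt(5)/69)*(32/3) = -512/69 + 512*sqrt(5)/207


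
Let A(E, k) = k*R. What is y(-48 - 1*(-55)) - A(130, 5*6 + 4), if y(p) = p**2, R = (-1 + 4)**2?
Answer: -257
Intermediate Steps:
R = 9 (R = 3**2 = 9)
A(E, k) = 9*k (A(E, k) = k*9 = 9*k)
y(-48 - 1*(-55)) - A(130, 5*6 + 4) = (-48 - 1*(-55))**2 - 9*(5*6 + 4) = (-48 + 55)**2 - 9*(30 + 4) = 7**2 - 9*34 = 49 - 1*306 = 49 - 306 = -257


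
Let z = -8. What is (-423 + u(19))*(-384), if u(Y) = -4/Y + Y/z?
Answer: 3105072/19 ≈ 1.6342e+5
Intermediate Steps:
u(Y) = -4/Y - Y/8 (u(Y) = -4/Y + Y/(-8) = -4/Y + Y*(-⅛) = -4/Y - Y/8)
(-423 + u(19))*(-384) = (-423 + (-4/19 - ⅛*19))*(-384) = (-423 + (-4*1/19 - 19/8))*(-384) = (-423 + (-4/19 - 19/8))*(-384) = (-423 - 393/152)*(-384) = -64689/152*(-384) = 3105072/19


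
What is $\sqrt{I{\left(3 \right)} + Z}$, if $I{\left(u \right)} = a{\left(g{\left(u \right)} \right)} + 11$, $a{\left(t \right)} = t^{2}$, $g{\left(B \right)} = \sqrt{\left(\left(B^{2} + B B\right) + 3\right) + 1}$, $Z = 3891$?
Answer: $6 \sqrt{109} \approx 62.642$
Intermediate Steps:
$g{\left(B \right)} = \sqrt{4 + 2 B^{2}}$ ($g{\left(B \right)} = \sqrt{\left(\left(B^{2} + B^{2}\right) + 3\right) + 1} = \sqrt{\left(2 B^{2} + 3\right) + 1} = \sqrt{\left(3 + 2 B^{2}\right) + 1} = \sqrt{4 + 2 B^{2}}$)
$I{\left(u \right)} = 15 + 2 u^{2}$ ($I{\left(u \right)} = \left(\sqrt{4 + 2 u^{2}}\right)^{2} + 11 = \left(4 + 2 u^{2}\right) + 11 = 15 + 2 u^{2}$)
$\sqrt{I{\left(3 \right)} + Z} = \sqrt{\left(15 + 2 \cdot 3^{2}\right) + 3891} = \sqrt{\left(15 + 2 \cdot 9\right) + 3891} = \sqrt{\left(15 + 18\right) + 3891} = \sqrt{33 + 3891} = \sqrt{3924} = 6 \sqrt{109}$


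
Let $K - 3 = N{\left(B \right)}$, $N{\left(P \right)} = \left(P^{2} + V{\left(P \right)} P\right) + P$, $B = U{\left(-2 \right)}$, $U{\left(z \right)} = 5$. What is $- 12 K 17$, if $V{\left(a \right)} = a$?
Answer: $-11832$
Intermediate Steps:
$B = 5$
$N{\left(P \right)} = P + 2 P^{2}$ ($N{\left(P \right)} = \left(P^{2} + P P\right) + P = \left(P^{2} + P^{2}\right) + P = 2 P^{2} + P = P + 2 P^{2}$)
$K = 58$ ($K = 3 + 5 \left(1 + 2 \cdot 5\right) = 3 + 5 \left(1 + 10\right) = 3 + 5 \cdot 11 = 3 + 55 = 58$)
$- 12 K 17 = \left(-12\right) 58 \cdot 17 = \left(-696\right) 17 = -11832$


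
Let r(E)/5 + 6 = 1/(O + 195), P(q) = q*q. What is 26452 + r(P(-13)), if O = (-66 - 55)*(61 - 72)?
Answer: 40319977/1526 ≈ 26422.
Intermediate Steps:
P(q) = q**2
O = 1331 (O = -121*(-11) = 1331)
r(E) = -45775/1526 (r(E) = -30 + 5/(1331 + 195) = -30 + 5/1526 = -45775/1526)
26452 + r(P(-13)) = 26452 - 45775/1526 = 40319977/1526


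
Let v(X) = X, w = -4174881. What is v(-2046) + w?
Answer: -4176927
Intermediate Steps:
v(-2046) + w = -2046 - 4174881 = -4176927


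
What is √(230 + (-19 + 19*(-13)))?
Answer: 6*I ≈ 6.0*I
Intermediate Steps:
√(230 + (-19 + 19*(-13))) = √(230 + (-19 - 247)) = √(230 - 266) = √(-36) = 6*I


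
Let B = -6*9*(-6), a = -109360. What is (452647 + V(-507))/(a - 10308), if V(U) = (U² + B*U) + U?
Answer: -544921/119668 ≈ -4.5536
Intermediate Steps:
B = 324 (B = -54*(-6) = 324)
V(U) = U² + 325*U (V(U) = (U² + 324*U) + U = U² + 325*U)
(452647 + V(-507))/(a - 10308) = (452647 - 507*(325 - 507))/(-109360 - 10308) = (452647 - 507*(-182))/(-119668) = (452647 + 92274)*(-1/119668) = 544921*(-1/119668) = -544921/119668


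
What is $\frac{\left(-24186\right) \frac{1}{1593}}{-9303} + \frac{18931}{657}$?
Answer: $\frac{10391379013}{360612189} \approx 28.816$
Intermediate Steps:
$\frac{\left(-24186\right) \frac{1}{1593}}{-9303} + \frac{18931}{657} = \left(-24186\right) \frac{1}{1593} \left(- \frac{1}{9303}\right) + 18931 \cdot \frac{1}{657} = \left(- \frac{8062}{531}\right) \left(- \frac{1}{9303}\right) + \frac{18931}{657} = \frac{8062}{4939893} + \frac{18931}{657} = \frac{10391379013}{360612189}$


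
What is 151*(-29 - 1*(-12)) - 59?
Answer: -2626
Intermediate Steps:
151*(-29 - 1*(-12)) - 59 = 151*(-29 + 12) - 59 = 151*(-17) - 59 = -2567 - 59 = -2626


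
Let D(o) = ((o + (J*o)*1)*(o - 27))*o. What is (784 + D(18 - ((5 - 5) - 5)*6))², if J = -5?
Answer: 37153333504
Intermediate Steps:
D(o) = -4*o²*(-27 + o) (D(o) = ((o - 5*o*1)*(o - 27))*o = ((o - 5*o)*(-27 + o))*o = ((-4*o)*(-27 + o))*o = (-4*o*(-27 + o))*o = -4*o²*(-27 + o))
(784 + D(18 - ((5 - 5) - 5)*6))² = (784 + 4*(18 - ((5 - 5) - 5)*6)²*(27 - (18 - ((5 - 5) - 5)*6)))² = (784 + 4*(18 - (0 - 5)*6)²*(27 - (18 - (0 - 5)*6)))² = (784 + 4*(18 - (-5)*6)²*(27 - (18 - (-5)*6)))² = (784 + 4*(18 - 1*(-30))²*(27 - (18 - 1*(-30))))² = (784 + 4*(18 + 30)²*(27 - (18 + 30)))² = (784 + 4*48²*(27 - 1*48))² = (784 + 4*2304*(27 - 48))² = (784 + 4*2304*(-21))² = (784 - 193536)² = (-192752)² = 37153333504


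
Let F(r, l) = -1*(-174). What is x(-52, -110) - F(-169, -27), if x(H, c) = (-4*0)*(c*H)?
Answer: -174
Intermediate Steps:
x(H, c) = 0 (x(H, c) = 0*(H*c) = 0)
F(r, l) = 174
x(-52, -110) - F(-169, -27) = 0 - 1*174 = 0 - 174 = -174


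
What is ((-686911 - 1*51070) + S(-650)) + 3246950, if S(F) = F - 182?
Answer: 2508137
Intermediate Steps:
S(F) = -182 + F
((-686911 - 1*51070) + S(-650)) + 3246950 = ((-686911 - 1*51070) + (-182 - 650)) + 3246950 = ((-686911 - 51070) - 832) + 3246950 = (-737981 - 832) + 3246950 = -738813 + 3246950 = 2508137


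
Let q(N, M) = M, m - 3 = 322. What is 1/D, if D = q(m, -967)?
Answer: -1/967 ≈ -0.0010341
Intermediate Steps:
m = 325 (m = 3 + 322 = 325)
D = -967
1/D = 1/(-967) = -1/967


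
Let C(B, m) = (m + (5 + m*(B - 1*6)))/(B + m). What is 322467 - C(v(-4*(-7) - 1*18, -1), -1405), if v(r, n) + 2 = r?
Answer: 450482189/1397 ≈ 3.2246e+5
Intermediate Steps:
v(r, n) = -2 + r
C(B, m) = (5 + m + m*(-6 + B))/(B + m) (C(B, m) = (m + (5 + m*(B - 6)))/(B + m) = (m + (5 + m*(-6 + B)))/(B + m) = (5 + m + m*(-6 + B))/(B + m))
322467 - C(v(-4*(-7) - 1*18, -1), -1405) = 322467 - (5 - 5*(-1405) + (-2 + (-4*(-7) - 1*18))*(-1405))/((-2 + (-4*(-7) - 1*18)) - 1405) = 322467 - (5 + 7025 + (-2 + (28 - 18))*(-1405))/((-2 + (28 - 18)) - 1405) = 322467 - (5 + 7025 + (-2 + 10)*(-1405))/((-2 + 10) - 1405) = 322467 - (5 + 7025 + 8*(-1405))/(8 - 1405) = 322467 - (5 + 7025 - 11240)/(-1397) = 322467 - (-1)*(-4210)/1397 = 322467 - 1*4210/1397 = 322467 - 4210/1397 = 450482189/1397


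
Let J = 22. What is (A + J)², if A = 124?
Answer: 21316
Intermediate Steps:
(A + J)² = (124 + 22)² = 146² = 21316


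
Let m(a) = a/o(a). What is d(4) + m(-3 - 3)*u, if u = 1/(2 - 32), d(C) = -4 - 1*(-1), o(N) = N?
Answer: -91/30 ≈ -3.0333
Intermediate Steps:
d(C) = -3 (d(C) = -4 + 1 = -3)
m(a) = 1 (m(a) = a/a = 1)
u = -1/30 (u = 1/(-30) = -1/30 ≈ -0.033333)
d(4) + m(-3 - 3)*u = -3 + 1*(-1/30) = -3 - 1/30 = -91/30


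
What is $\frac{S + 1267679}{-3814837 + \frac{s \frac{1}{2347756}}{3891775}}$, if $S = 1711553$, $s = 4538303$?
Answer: $- \frac{27221058390095900800}{34855929556907536997} \approx -0.78096$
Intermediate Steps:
$\frac{S + 1267679}{-3814837 + \frac{s \frac{1}{2347756}}{3891775}} = \frac{1711553 + 1267679}{-3814837 + \frac{4538303 \cdot \frac{1}{2347756}}{3891775}} = \frac{2979232}{-3814837 + 4538303 \cdot \frac{1}{2347756} \cdot \frac{1}{3891775}} = \frac{2979232}{-3814837 + \frac{4538303}{2347756} \cdot \frac{1}{3891775}} = \frac{2979232}{-3814837 + \frac{4538303}{9136938106900}} = \frac{2979232}{- \frac{34855929556907536997}{9136938106900}} = 2979232 \left(- \frac{9136938106900}{34855929556907536997}\right) = - \frac{27221058390095900800}{34855929556907536997}$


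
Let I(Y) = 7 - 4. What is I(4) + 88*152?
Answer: 13379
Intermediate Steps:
I(Y) = 3
I(4) + 88*152 = 3 + 88*152 = 3 + 13376 = 13379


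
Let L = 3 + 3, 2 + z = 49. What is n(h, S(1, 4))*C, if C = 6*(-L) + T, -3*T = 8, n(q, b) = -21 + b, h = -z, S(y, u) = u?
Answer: 1972/3 ≈ 657.33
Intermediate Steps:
z = 47 (z = -2 + 49 = 47)
L = 6
h = -47 (h = -1*47 = -47)
T = -8/3 (T = -⅓*8 = -8/3 ≈ -2.6667)
C = -116/3 (C = 6*(-1*6) - 8/3 = 6*(-6) - 8/3 = -36 - 8/3 = -116/3 ≈ -38.667)
n(h, S(1, 4))*C = (-21 + 4)*(-116/3) = -17*(-116/3) = 1972/3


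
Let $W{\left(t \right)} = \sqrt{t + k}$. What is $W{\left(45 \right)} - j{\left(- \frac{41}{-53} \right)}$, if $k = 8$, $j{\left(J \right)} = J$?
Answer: $- \frac{41}{53} + \sqrt{53} \approx 6.5065$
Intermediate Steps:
$W{\left(t \right)} = \sqrt{8 + t}$ ($W{\left(t \right)} = \sqrt{t + 8} = \sqrt{8 + t}$)
$W{\left(45 \right)} - j{\left(- \frac{41}{-53} \right)} = \sqrt{8 + 45} - - \frac{41}{-53} = \sqrt{53} - \left(-41\right) \left(- \frac{1}{53}\right) = \sqrt{53} - \frac{41}{53} = - \frac{41}{53} + \sqrt{53}$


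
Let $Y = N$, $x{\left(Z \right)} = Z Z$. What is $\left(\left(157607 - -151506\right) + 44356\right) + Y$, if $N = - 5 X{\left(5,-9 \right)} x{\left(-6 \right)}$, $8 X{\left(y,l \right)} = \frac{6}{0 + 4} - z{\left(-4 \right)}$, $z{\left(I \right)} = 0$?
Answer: $\frac{1413741}{4} \approx 3.5344 \cdot 10^{5}$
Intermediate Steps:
$x{\left(Z \right)} = Z^{2}$
$X{\left(y,l \right)} = \frac{3}{16}$ ($X{\left(y,l \right)} = \frac{\frac{6}{0 + 4} - 0}{8} = \frac{\frac{6}{4} + 0}{8} = \frac{6 \cdot \frac{1}{4} + 0}{8} = \frac{\frac{3}{2} + 0}{8} = \frac{1}{8} \cdot \frac{3}{2} = \frac{3}{16}$)
$N = - \frac{135}{4}$ ($N = \left(-5\right) \frac{3}{16} \left(-6\right)^{2} = \left(- \frac{15}{16}\right) 36 = - \frac{135}{4} \approx -33.75$)
$Y = - \frac{135}{4} \approx -33.75$
$\left(\left(157607 - -151506\right) + 44356\right) + Y = \left(\left(157607 - -151506\right) + 44356\right) - \frac{135}{4} = \left(\left(157607 + 151506\right) + 44356\right) - \frac{135}{4} = \left(309113 + 44356\right) - \frac{135}{4} = 353469 - \frac{135}{4} = \frac{1413741}{4}$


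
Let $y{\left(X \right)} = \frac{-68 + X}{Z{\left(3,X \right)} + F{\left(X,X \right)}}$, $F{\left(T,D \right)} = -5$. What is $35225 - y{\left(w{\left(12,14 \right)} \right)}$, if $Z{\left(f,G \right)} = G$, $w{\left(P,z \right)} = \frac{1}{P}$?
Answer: $\frac{2077460}{59} \approx 35211.0$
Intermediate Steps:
$y{\left(X \right)} = \frac{-68 + X}{-5 + X}$ ($y{\left(X \right)} = \frac{-68 + X}{X - 5} = \frac{-68 + X}{-5 + X}$)
$35225 - y{\left(w{\left(12,14 \right)} \right)} = 35225 - \frac{-68 + \frac{1}{12}}{-5 + \frac{1}{12}} = 35225 - \frac{1}{- \frac{59}{12}} \left(- \frac{815}{12}\right) = 35225 - \left(- \frac{12}{59}\right) \left(- \frac{815}{12}\right) = 35225 - \frac{815}{59} = \frac{2077460}{59}$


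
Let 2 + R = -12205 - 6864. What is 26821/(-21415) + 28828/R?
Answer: -1128854911/408405465 ≈ -2.7641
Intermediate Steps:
R = -19071 (R = -2 + (-12205 - 6864) = -2 - 19069 = -19071)
26821/(-21415) + 28828/R = 26821/(-21415) + 28828/(-19071) = 26821*(-1/21415) + 28828*(-1/19071) = -26821/21415 - 28828/19071 = -1128854911/408405465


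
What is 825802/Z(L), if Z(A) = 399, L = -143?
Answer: 825802/399 ≈ 2069.7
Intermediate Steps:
825802/Z(L) = 825802/399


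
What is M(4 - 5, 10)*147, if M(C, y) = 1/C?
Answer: -147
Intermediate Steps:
M(4 - 5, 10)*147 = 147/(4 - 5) = 147/(-1) = -1*147 = -147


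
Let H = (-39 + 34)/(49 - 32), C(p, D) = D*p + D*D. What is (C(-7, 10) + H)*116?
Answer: 58580/17 ≈ 3445.9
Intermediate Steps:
C(p, D) = D² + D*p (C(p, D) = D*p + D² = D² + D*p)
H = -5/17 ≈ -0.29412
(C(-7, 10) + H)*116 = (10*(10 - 7) - 5/17)*116 = (10*3 - 5/17)*116 = (30 - 5/17)*116 = (505/17)*116 = 58580/17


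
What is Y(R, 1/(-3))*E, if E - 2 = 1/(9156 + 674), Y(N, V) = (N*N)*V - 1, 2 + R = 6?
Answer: -373559/29490 ≈ -12.667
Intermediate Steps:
R = 4 (R = -2 + 6 = 4)
Y(N, V) = -1 + V*N² (Y(N, V) = N²*V - 1 = V*N² - 1 = -1 + V*N²)
E = 19661/9830 (E = 2 + 1/(9156 + 674) = 2 + 1/9830 = 19661/9830 ≈ 2.0001)
Y(R, 1/(-3))*E = (-1 + 4²/(-3))*(19661/9830) = (-1 - ⅓*16)*(19661/9830) = (-1 - 16/3)*(19661/9830) = -19/3*19661/9830 = -373559/29490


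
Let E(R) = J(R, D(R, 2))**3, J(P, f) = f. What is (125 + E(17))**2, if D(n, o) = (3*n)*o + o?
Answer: 1265600250121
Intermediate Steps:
D(n, o) = o + 3*n*o (D(n, o) = 3*n*o + o = o + 3*n*o)
E(R) = (2 + 6*R)**3 (E(R) = (2*(1 + 3*R))**3 = (2 + 6*R)**3)
(125 + E(17))**2 = (125 + 8*(1 + 3*17)**3)**2 = (125 + 8*(1 + 51)**3)**2 = (125 + 8*52**3)**2 = (125 + 8*140608)**2 = (125 + 1124864)**2 = 1124989**2 = 1265600250121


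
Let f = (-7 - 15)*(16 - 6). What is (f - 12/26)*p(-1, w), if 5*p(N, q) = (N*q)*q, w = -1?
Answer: 2866/65 ≈ 44.092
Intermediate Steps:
p(N, q) = N*q**2/5 (p(N, q) = ((N*q)*q)/5 = (N*q**2)/5 = N*q**2/5)
f = -220 (f = -22*10 = -220)
(f - 12/26)*p(-1, w) = (-220 - 12/26)*((1/5)*(-1)*(-1)**2) = (-220 - 12*1/26)*((1/5)*(-1)*1) = (-220 - 6/13)*(-1/5) = -2866/13*(-1/5) = 2866/65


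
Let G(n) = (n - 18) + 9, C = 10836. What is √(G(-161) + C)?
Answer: √10666 ≈ 103.28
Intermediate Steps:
G(n) = -9 + n (G(n) = (-18 + n) + 9 = -9 + n)
√(G(-161) + C) = √((-9 - 161) + 10836) = √(-170 + 10836) = √10666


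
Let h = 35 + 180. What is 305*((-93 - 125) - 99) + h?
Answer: -96470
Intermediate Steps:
h = 215
305*((-93 - 125) - 99) + h = 305*((-93 - 125) - 99) + 215 = 305*(-218 - 99) + 215 = 305*(-317) + 215 = -96685 + 215 = -96470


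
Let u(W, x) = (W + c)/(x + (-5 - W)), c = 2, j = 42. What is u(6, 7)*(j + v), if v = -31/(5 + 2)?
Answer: -526/7 ≈ -75.143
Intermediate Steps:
u(W, x) = (2 + W)/(-5 + x - W) (u(W, x) = (W + 2)/(x + (-5 - W)) = (2 + W)/(-5 + x - W))
v = -31/7 ≈ -4.4286
u(6, 7)*(j + v) = ((2 + 6)/(-5 + 7 - 1*6))*(42 - 31/7) = (8/(-5 + 7 - 6))*(263/7) = (8/(-4))*(263/7) = -¼*8*(263/7) = -2*263/7 = -526/7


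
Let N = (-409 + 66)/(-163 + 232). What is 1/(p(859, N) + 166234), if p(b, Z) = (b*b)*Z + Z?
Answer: -69/241623380 ≈ -2.8557e-7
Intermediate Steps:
N = -343/69 ≈ -4.9710
p(b, Z) = Z + Z*b² (p(b, Z) = b²*Z + Z = Z*b² + Z = Z + Z*b²)
1/(p(859, N) + 166234) = 1/(-343*(1 + 859²)/69 + 166234) = 1/(-343*(1 + 737881)/69 + 166234) = 1/(-343/69*737882 + 166234) = 1/(-253093526/69 + 166234) = 1/(-241623380/69) = -69/241623380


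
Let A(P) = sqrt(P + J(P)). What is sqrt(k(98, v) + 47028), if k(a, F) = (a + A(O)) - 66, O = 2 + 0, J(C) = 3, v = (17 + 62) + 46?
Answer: sqrt(47060 + sqrt(5)) ≈ 216.94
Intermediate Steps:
v = 125 (v = 79 + 46 = 125)
O = 2
A(P) = sqrt(3 + P) (A(P) = sqrt(P + 3) = sqrt(3 + P))
k(a, F) = -66 + a + sqrt(5) (k(a, F) = (a + sqrt(3 + 2)) - 66 = (a + sqrt(5)) - 66 = -66 + a + sqrt(5))
sqrt(k(98, v) + 47028) = sqrt((-66 + 98 + sqrt(5)) + 47028) = sqrt((32 + sqrt(5)) + 47028) = sqrt(47060 + sqrt(5))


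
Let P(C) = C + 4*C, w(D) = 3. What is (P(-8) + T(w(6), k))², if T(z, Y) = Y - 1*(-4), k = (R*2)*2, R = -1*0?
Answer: 1296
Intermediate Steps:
R = 0
k = 0 (k = (0*2)*2 = 0*2 = 0)
T(z, Y) = 4 + Y (T(z, Y) = Y + 4 = 4 + Y)
P(C) = 5*C
(P(-8) + T(w(6), k))² = (5*(-8) + (4 + 0))² = (-40 + 4)² = (-36)² = 1296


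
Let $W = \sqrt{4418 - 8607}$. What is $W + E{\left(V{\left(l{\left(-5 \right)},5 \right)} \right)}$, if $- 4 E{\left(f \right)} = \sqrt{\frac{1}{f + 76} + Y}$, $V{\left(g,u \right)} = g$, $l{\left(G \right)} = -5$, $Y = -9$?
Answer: $i \left(\sqrt{4189} - \frac{\sqrt{45298}}{284}\right) \approx 63.973 i$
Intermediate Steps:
$W = i \sqrt{4189}$ ($W = \sqrt{-4189} = i \sqrt{4189} \approx 64.723 i$)
$E{\left(f \right)} = - \frac{\sqrt{-9 + \frac{1}{76 + f}}}{4}$ ($E{\left(f \right)} = - \frac{\sqrt{\frac{1}{f + 76} - 9}}{4} = - \frac{\sqrt{\frac{1}{76 + f} - 9}}{4} = - \frac{\sqrt{-9 + \frac{1}{76 + f}}}{4}$)
$W + E{\left(V{\left(l{\left(-5 \right)},5 \right)} \right)} = i \sqrt{4189} - \frac{\sqrt{- \frac{683 + 9 \left(-5\right)}{76 - 5}}}{4} = i \sqrt{4189} - \frac{\sqrt{- \frac{683 - 45}{71}}}{4} = i \sqrt{4189} - \frac{\sqrt{\left(-1\right) \frac{1}{71} \cdot 638}}{4} = i \sqrt{4189} - \frac{\sqrt{- \frac{638}{71}}}{4} = i \sqrt{4189} - \frac{\frac{1}{71} i \sqrt{45298}}{4} = i \sqrt{4189} - \frac{i \sqrt{45298}}{284}$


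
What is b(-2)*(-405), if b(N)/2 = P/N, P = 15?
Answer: 6075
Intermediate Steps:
b(N) = 30/N (b(N) = 2*(15/N) = 30/N)
b(-2)*(-405) = (30/(-2))*(-405) = (30*(-½))*(-405) = -15*(-405) = 6075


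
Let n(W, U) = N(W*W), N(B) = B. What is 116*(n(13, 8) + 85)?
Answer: 29464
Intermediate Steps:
n(W, U) = W² (n(W, U) = W*W = W²)
116*(n(13, 8) + 85) = 116*(13² + 85) = 116*(169 + 85) = 116*254 = 29464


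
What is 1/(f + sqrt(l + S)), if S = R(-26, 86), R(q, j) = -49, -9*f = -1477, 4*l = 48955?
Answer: 53172/4776637 - 162*sqrt(48759)/4776637 ≈ 0.0036427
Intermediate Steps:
l = 48955/4 (l = (1/4)*48955 = 48955/4 ≈ 12239.)
f = 1477/9 (f = -1/9*(-1477) = 1477/9 ≈ 164.11)
S = -49
1/(f + sqrt(l + S)) = 1/(1477/9 + sqrt(48955/4 - 49)) = 1/(1477/9 + sqrt(48759/4)) = 1/(1477/9 + sqrt(48759)/2)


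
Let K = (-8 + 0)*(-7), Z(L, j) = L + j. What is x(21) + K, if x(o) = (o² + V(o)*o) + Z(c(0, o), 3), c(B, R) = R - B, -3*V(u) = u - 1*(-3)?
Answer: 353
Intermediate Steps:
V(u) = -1 - u/3 (V(u) = -(u - 1*(-3))/3 = -(u + 3)/3 = -(3 + u)/3 = -1 - u/3)
x(o) = 3 + o + o² + o*(-1 - o/3) (x(o) = (o² + (-1 - o/3)*o) + ((o - 1*0) + 3) = (o² + o*(-1 - o/3)) + ((o + 0) + 3) = (o² + o*(-1 - o/3)) + (o + 3) = (o² + o*(-1 - o/3)) + (3 + o) = 3 + o + o² + o*(-1 - o/3))
K = 56 (K = -8*(-7) = 56)
x(21) + K = (3 + (⅔)*21²) + 56 = (3 + (⅔)*441) + 56 = (3 + 294) + 56 = 297 + 56 = 353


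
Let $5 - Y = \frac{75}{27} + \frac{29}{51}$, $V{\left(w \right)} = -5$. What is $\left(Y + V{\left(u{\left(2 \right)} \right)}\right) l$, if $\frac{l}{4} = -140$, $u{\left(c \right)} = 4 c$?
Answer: $\frac{286720}{153} \approx 1874.0$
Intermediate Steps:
$Y = \frac{253}{153}$ ($Y = 5 - \left(\frac{75}{27} + \frac{29}{51}\right) = 5 - \left(75 \cdot \frac{1}{27} + 29 \cdot \frac{1}{51}\right) = 5 - \left(\frac{25}{9} + \frac{29}{51}\right) = 5 - \frac{512}{153} = \frac{253}{153} \approx 1.6536$)
$l = -560$ ($l = 4 \left(-140\right) = -560$)
$\left(Y + V{\left(u{\left(2 \right)} \right)}\right) l = \left(\frac{253}{153} - 5\right) \left(-560\right) = \left(- \frac{512}{153}\right) \left(-560\right) = \frac{286720}{153}$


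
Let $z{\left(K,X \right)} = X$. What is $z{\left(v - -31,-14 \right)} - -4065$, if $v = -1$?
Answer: $4051$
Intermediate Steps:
$z{\left(v - -31,-14 \right)} - -4065 = -14 - -4065 = -14 + 4065 = 4051$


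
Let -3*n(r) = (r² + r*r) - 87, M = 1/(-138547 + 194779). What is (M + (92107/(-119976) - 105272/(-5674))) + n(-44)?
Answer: -495992177490323/398745694908 ≈ -1243.9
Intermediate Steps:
M = 1/56232 ≈ 1.7783e-5
n(r) = 29 - 2*r²/3 (n(r) = -((r² + r*r) - 87)/3 = -((r² + r²) - 87)/3 = -(2*r² - 87)/3 = -(-87 + 2*r²)/3 = 29 - 2*r²/3)
(M + (92107/(-119976) - 105272/(-5674))) + n(-44) = (1/56232 + (92107/(-119976) - 105272/(-5674))) + (29 - ⅔*(-44)²) = (1/56232 + (92107*(-1/119976) - 105272*(-1/5674))) + (29 - ⅔*1936) = (1/56232 + (-92107/119976 + 52636/2837)) + (29 - 3872/3) = (1/56232 + 6053749177/340371912) - 3785/3 = 7091974251937/398745694908 - 3785/3 = -495992177490323/398745694908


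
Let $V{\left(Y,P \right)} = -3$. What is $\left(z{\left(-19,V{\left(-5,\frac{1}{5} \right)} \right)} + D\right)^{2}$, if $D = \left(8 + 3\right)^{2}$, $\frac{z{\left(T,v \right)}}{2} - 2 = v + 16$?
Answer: $22801$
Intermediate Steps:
$z{\left(T,v \right)} = 36 + 2 v$ ($z{\left(T,v \right)} = 4 + 2 \left(v + 16\right) = 4 + 2 \left(16 + v\right) = 4 + \left(32 + 2 v\right) = 36 + 2 v$)
$D = 121$ ($D = 11^{2} = 121$)
$\left(z{\left(-19,V{\left(-5,\frac{1}{5} \right)} \right)} + D\right)^{2} = \left(\left(36 + 2 \left(-3\right)\right) + 121\right)^{2} = \left(\left(36 - 6\right) + 121\right)^{2} = \left(30 + 121\right)^{2} = 151^{2} = 22801$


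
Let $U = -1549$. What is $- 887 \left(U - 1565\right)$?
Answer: $2762118$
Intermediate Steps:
$- 887 \left(U - 1565\right) = - 887 \left(-1549 - 1565\right) = \left(-887\right) \left(-3114\right) = 2762118$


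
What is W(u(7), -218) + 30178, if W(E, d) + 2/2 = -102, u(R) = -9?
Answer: 30075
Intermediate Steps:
W(E, d) = -103 (W(E, d) = -1 - 102 = -103)
W(u(7), -218) + 30178 = -103 + 30178 = 30075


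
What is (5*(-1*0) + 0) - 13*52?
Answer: -676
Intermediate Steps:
(5*(-1*0) + 0) - 13*52 = (5*0 + 0) - 676 = (0 + 0) - 676 = 0 - 676 = -676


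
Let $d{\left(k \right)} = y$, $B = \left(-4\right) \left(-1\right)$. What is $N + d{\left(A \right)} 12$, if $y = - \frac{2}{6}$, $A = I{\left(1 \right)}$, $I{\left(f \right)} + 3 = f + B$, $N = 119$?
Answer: $115$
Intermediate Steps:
$B = 4$
$I{\left(f \right)} = 1 + f$ ($I{\left(f \right)} = -3 + \left(f + 4\right) = -3 + \left(4 + f\right) = 1 + f$)
$A = 2$ ($A = 1 + 1 = 2$)
$y = - \frac{1}{3}$ ($y = \left(-2\right) \frac{1}{6} = - \frac{1}{3} \approx -0.33333$)
$d{\left(k \right)} = - \frac{1}{3}$
$N + d{\left(A \right)} 12 = 119 - 4 = 115$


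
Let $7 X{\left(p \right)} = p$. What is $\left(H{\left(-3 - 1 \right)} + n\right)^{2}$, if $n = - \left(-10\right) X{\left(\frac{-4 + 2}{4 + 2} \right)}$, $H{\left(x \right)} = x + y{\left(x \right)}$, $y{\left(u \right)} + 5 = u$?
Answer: $\frac{80089}{441} \approx 181.61$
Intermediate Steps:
$X{\left(p \right)} = \frac{p}{7}$
$y{\left(u \right)} = -5 + u$
$H{\left(x \right)} = -5 + 2 x$ ($H{\left(x \right)} = x + \left(-5 + x\right) = -5 + 2 x$)
$n = - \frac{10}{21}$ ($n = - \left(-10\right) \frac{\left(-4 + 2\right) \frac{1}{4 + 2}}{7} = - \left(-10\right) \frac{\left(-2\right) \frac{1}{6}}{7} = - \left(-10\right) \frac{1}{7} \left(- \frac{1}{3}\right) = - \frac{\left(-10\right) \left(-1\right)}{21} = \left(-1\right) \frac{10}{21} = - \frac{10}{21} \approx -0.47619$)
$\left(H{\left(-3 - 1 \right)} + n\right)^{2} = \left(\left(-5 + 2 \left(-3 - 1\right)\right) - \frac{10}{21}\right)^{2} = \left(\left(-5 + 2 \left(-4\right)\right) - \frac{10}{21}\right)^{2} = \left(\left(-5 - 8\right) - \frac{10}{21}\right)^{2} = \left(-13 - \frac{10}{21}\right)^{2} = \left(- \frac{283}{21}\right)^{2} = \frac{80089}{441}$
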